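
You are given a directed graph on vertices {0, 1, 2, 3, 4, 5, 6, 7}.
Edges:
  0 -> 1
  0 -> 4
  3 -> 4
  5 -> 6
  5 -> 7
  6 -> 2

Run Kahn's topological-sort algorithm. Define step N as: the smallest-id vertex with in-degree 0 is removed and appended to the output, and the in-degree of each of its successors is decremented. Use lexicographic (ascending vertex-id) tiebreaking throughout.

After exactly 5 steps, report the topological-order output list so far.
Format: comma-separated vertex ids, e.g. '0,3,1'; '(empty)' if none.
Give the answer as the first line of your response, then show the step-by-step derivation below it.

0,1,3,4,5

step 1: output 0; order=[0]; indeg=(0,0,1,0,1,0,1,1)
step 2: output 1; order=[0,1]; indeg=(0,0,1,0,1,0,1,1)
step 3: output 3; order=[0,1,3]; indeg=(0,0,1,0,0,0,1,1)
step 4: output 4; order=[0,1,3,4]; indeg=(0,0,1,0,0,0,1,1)
step 5: output 5; order=[0,1,3,4,5]; indeg=(0,0,1,0,0,0,0,0)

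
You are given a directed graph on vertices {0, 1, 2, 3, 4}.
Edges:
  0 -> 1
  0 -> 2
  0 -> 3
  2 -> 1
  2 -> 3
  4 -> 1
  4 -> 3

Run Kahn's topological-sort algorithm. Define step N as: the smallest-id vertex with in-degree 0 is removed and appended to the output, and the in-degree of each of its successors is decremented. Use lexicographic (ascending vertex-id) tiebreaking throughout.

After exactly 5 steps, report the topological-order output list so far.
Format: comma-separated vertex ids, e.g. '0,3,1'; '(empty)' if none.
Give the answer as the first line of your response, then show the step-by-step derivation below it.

0,2,4,1,3

step 1: output 0; order=[0]; indeg=(0,2,0,2,0)
step 2: output 2; order=[0,2]; indeg=(0,1,0,1,0)
step 3: output 4; order=[0,2,4]; indeg=(0,0,0,0,0)
step 4: output 1; order=[0,2,4,1]; indeg=(0,0,0,0,0)
step 5: output 3; order=[0,2,4,1,3]; indeg=(0,0,0,0,0)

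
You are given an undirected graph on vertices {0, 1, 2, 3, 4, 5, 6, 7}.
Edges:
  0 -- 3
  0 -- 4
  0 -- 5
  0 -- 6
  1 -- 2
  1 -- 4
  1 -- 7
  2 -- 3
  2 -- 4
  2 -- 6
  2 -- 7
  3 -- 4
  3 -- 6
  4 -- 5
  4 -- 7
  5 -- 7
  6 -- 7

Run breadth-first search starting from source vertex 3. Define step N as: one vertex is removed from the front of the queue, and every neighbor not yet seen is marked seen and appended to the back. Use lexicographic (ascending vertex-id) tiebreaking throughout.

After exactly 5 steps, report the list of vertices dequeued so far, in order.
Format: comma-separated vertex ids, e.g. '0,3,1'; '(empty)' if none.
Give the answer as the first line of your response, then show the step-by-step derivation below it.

3,0,2,4,6

step 1: dequeue 3; queue=[0,2,4,6]; order=3
step 2: dequeue 0; queue=[2,4,6,5]; order=3,0
step 3: dequeue 2; queue=[4,6,5,1,7]; order=3,0,2
step 4: dequeue 4; queue=[6,5,1,7]; order=3,0,2,4
step 5: dequeue 6; queue=[5,1,7]; order=3,0,2,4,6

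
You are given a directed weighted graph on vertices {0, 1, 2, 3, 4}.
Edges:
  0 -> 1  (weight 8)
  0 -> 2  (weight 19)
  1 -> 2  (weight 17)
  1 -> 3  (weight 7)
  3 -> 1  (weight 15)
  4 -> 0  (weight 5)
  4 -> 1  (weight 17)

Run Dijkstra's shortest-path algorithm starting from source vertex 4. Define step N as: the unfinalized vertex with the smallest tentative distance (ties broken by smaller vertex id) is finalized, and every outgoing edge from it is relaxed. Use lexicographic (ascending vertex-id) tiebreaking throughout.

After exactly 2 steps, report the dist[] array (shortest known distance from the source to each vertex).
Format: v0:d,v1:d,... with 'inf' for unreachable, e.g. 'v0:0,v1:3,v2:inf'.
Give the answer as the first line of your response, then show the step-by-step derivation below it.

v0:5,v1:13,v2:24,v3:inf,v4:0

step 1: dist = v0:5,v1:17,v2:inf,v3:inf,v4:0
step 2: dist = v0:5,v1:13,v2:24,v3:inf,v4:0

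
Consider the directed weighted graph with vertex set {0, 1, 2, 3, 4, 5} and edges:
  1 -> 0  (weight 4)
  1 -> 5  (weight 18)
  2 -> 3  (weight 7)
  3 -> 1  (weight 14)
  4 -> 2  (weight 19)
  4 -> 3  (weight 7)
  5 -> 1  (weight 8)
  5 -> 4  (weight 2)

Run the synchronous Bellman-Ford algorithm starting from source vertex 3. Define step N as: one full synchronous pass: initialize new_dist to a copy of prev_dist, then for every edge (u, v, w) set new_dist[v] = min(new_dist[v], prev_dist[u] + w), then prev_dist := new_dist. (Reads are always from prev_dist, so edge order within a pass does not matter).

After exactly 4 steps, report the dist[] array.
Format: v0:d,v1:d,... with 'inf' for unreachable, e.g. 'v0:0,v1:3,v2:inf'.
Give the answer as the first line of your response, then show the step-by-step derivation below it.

v0:18,v1:14,v2:53,v3:0,v4:34,v5:32

step 1: dist = v0:inf,v1:14,v2:inf,v3:0,v4:inf,v5:inf
step 2: dist = v0:18,v1:14,v2:inf,v3:0,v4:inf,v5:32
step 3: dist = v0:18,v1:14,v2:inf,v3:0,v4:34,v5:32
step 4: dist = v0:18,v1:14,v2:53,v3:0,v4:34,v5:32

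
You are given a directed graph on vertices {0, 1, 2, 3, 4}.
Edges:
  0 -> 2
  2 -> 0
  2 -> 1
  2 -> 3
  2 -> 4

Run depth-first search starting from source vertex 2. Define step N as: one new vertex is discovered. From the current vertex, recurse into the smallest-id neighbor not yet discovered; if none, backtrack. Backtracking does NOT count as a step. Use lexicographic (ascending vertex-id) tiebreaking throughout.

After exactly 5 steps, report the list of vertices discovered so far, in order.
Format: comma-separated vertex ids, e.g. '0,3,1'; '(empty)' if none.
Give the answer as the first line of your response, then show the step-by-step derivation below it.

2,0,1,3,4

step 1: discover 2; path=2; order=2
step 2: discover 0; path=2>0; order=2,0
step 3: discover 1; path=2>1; order=2,0,1
step 4: discover 3; path=2>3; order=2,0,1,3
step 5: discover 4; path=2>4; order=2,0,1,3,4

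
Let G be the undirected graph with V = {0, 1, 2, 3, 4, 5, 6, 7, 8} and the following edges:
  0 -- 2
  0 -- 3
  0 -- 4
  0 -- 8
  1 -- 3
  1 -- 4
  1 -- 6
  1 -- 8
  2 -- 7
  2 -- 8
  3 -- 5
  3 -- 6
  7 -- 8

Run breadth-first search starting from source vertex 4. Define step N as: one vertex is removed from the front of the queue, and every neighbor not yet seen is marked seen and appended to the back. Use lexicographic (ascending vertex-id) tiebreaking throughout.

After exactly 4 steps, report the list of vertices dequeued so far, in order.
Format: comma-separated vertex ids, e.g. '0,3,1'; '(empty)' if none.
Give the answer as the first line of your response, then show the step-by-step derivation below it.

4,0,1,2

step 1: dequeue 4; queue=[0,1]; order=4
step 2: dequeue 0; queue=[1,2,3,8]; order=4,0
step 3: dequeue 1; queue=[2,3,8,6]; order=4,0,1
step 4: dequeue 2; queue=[3,8,6,7]; order=4,0,1,2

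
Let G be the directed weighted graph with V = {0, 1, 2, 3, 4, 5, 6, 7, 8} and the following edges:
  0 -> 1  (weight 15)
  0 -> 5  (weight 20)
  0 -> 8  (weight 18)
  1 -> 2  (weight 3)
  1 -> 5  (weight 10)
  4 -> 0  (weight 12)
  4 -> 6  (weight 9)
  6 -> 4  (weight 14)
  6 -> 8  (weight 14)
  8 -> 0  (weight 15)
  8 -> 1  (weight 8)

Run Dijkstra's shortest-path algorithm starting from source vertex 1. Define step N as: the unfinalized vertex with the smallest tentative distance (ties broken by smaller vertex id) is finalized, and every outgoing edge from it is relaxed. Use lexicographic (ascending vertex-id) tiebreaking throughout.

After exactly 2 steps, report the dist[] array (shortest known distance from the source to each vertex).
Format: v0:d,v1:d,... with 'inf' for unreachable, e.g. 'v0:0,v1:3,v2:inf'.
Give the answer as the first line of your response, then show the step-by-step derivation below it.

v0:inf,v1:0,v2:3,v3:inf,v4:inf,v5:10,v6:inf,v7:inf,v8:inf

step 1: dist = v0:inf,v1:0,v2:3,v3:inf,v4:inf,v5:10,v6:inf,v7:inf,v8:inf
step 2: dist = v0:inf,v1:0,v2:3,v3:inf,v4:inf,v5:10,v6:inf,v7:inf,v8:inf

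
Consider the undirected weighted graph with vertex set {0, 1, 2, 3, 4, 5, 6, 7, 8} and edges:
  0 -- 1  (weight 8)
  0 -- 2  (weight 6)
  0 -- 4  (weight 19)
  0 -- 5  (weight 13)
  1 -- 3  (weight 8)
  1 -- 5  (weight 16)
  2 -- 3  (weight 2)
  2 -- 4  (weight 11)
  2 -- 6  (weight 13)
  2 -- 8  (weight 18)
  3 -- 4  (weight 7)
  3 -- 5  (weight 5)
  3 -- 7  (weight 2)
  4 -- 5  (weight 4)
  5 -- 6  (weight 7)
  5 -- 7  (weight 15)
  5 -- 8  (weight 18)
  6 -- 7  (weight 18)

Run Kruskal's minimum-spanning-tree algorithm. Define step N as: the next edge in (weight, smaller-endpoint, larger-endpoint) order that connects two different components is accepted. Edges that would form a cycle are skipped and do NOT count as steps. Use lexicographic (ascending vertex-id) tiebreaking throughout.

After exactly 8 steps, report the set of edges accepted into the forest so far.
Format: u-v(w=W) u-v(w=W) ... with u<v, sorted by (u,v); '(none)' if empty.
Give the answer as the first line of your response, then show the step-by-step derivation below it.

0-1(w=8) 0-2(w=6) 2-3(w=2) 2-8(w=18) 3-5(w=5) 3-7(w=2) 4-5(w=4) 5-6(w=7)

step 1: add edge 2-3 (w=2); MST = {2-3(w=2)}
step 2: add edge 3-7 (w=2); MST = {2-3(w=2) 3-7(w=2)}
step 3: add edge 4-5 (w=4); MST = {2-3(w=2) 3-7(w=2) 4-5(w=4)}
step 4: add edge 3-5 (w=5); MST = {2-3(w=2) 3-5(w=5) 3-7(w=2) 4-5(w=4)}
step 5: add edge 0-2 (w=6); MST = {0-2(w=6) 2-3(w=2) 3-5(w=5) 3-7(w=2) 4-5(w=4)}
step 6: add edge 5-6 (w=7); MST = {0-2(w=6) 2-3(w=2) 3-5(w=5) 3-7(w=2) 4-5(w=4) 5-6(w=7)}
step 7: add edge 0-1 (w=8); MST = {0-1(w=8) 0-2(w=6) 2-3(w=2) 3-5(w=5) 3-7(w=2) 4-5(w=4) 5-6(w=7)}
step 8: add edge 2-8 (w=18); MST = {0-1(w=8) 0-2(w=6) 2-3(w=2) 2-8(w=18) 3-5(w=5) 3-7(w=2) 4-5(w=4) 5-6(w=7)}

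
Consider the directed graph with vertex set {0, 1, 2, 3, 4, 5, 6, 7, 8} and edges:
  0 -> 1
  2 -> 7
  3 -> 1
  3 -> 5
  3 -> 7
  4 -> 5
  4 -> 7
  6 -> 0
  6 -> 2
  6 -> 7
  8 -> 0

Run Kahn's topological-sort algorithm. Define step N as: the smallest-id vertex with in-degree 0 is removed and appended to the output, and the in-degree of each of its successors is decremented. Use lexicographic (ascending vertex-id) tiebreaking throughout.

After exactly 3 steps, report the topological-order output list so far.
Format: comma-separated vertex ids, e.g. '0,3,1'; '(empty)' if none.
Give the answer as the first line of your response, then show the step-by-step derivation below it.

3,4,5

step 1: output 3; order=[3]; indeg=(2,1,1,0,0,1,0,3,0)
step 2: output 4; order=[3,4]; indeg=(2,1,1,0,0,0,0,2,0)
step 3: output 5; order=[3,4,5]; indeg=(2,1,1,0,0,0,0,2,0)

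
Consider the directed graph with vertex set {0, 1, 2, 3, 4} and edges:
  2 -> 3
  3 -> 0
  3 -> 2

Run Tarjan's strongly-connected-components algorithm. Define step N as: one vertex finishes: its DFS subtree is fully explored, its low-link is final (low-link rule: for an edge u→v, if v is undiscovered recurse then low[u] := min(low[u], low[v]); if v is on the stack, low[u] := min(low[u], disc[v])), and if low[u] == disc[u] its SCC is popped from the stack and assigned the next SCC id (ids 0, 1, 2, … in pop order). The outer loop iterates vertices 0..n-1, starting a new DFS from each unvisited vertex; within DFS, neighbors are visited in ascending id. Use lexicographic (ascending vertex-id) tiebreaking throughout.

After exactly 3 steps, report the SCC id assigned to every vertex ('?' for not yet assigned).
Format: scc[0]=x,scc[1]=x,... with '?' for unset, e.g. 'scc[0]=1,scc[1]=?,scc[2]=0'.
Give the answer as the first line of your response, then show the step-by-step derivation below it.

scc[0]=0,scc[1]=1,scc[2]=?,scc[3]=?,scc[4]=?

step 1: low=(low[0]=0,low[1]=?,low[2]=?,low[3]=?,low[4]=?); scc=(scc[0]=0,scc[1]=?,scc[2]=?,scc[3]=?,scc[4]=?)
step 2: low=(low[0]=0,low[1]=1,low[2]=?,low[3]=?,low[4]=?); scc=(scc[0]=0,scc[1]=1,scc[2]=?,scc[3]=?,scc[4]=?)
step 3: low=(low[0]=0,low[1]=1,low[2]=2,low[3]=2,low[4]=?); scc=(scc[0]=0,scc[1]=1,scc[2]=?,scc[3]=?,scc[4]=?)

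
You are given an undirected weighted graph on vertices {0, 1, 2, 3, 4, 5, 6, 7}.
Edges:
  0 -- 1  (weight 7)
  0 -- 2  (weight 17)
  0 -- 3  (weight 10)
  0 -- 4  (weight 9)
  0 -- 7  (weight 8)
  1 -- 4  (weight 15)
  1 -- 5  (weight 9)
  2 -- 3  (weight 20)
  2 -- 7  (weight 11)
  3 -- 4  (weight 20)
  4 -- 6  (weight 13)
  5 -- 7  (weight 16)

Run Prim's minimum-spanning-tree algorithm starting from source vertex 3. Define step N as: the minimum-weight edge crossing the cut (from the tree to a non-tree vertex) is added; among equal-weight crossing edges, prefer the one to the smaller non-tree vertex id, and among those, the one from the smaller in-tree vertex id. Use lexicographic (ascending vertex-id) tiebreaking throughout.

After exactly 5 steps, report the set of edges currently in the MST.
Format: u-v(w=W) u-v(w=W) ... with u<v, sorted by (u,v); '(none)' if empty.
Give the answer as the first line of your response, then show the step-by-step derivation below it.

0-1(w=7) 0-3(w=10) 0-4(w=9) 0-7(w=8) 1-5(w=9)

step 1: add edge 0-3 (w=10); MST = {0-3(w=10)}
step 2: add edge 0-1 (w=7); MST = {0-1(w=7) 0-3(w=10)}
step 3: add edge 0-7 (w=8); MST = {0-1(w=7) 0-3(w=10) 0-7(w=8)}
step 4: add edge 0-4 (w=9); MST = {0-1(w=7) 0-3(w=10) 0-4(w=9) 0-7(w=8)}
step 5: add edge 1-5 (w=9); MST = {0-1(w=7) 0-3(w=10) 0-4(w=9) 0-7(w=8) 1-5(w=9)}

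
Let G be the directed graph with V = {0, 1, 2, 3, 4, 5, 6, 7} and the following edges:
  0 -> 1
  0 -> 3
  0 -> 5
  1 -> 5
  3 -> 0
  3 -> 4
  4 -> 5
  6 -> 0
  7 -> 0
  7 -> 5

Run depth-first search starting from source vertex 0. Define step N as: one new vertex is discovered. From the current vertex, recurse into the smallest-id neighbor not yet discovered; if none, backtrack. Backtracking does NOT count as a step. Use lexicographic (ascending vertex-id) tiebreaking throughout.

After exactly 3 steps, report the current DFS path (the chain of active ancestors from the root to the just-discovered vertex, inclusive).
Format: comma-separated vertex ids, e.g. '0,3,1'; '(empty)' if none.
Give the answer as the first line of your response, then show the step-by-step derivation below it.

0,1,5

step 1: discover 0; path=0; order=0
step 2: discover 1; path=0>1; order=0,1
step 3: discover 5; path=0>1>5; order=0,1,5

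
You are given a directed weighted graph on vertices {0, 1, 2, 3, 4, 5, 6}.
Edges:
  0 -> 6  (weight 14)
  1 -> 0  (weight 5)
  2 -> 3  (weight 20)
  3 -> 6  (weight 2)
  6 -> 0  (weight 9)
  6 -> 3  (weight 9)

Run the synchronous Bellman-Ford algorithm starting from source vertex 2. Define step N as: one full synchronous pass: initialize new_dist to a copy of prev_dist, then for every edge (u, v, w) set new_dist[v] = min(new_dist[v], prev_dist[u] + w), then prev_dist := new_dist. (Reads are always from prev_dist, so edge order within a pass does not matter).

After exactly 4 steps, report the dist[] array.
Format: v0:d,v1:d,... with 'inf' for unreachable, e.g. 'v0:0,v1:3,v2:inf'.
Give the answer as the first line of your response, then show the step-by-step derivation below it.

v0:31,v1:inf,v2:0,v3:20,v4:inf,v5:inf,v6:22

step 1: dist = v0:inf,v1:inf,v2:0,v3:20,v4:inf,v5:inf,v6:inf
step 2: dist = v0:inf,v1:inf,v2:0,v3:20,v4:inf,v5:inf,v6:22
step 3: dist = v0:31,v1:inf,v2:0,v3:20,v4:inf,v5:inf,v6:22
step 4: dist = v0:31,v1:inf,v2:0,v3:20,v4:inf,v5:inf,v6:22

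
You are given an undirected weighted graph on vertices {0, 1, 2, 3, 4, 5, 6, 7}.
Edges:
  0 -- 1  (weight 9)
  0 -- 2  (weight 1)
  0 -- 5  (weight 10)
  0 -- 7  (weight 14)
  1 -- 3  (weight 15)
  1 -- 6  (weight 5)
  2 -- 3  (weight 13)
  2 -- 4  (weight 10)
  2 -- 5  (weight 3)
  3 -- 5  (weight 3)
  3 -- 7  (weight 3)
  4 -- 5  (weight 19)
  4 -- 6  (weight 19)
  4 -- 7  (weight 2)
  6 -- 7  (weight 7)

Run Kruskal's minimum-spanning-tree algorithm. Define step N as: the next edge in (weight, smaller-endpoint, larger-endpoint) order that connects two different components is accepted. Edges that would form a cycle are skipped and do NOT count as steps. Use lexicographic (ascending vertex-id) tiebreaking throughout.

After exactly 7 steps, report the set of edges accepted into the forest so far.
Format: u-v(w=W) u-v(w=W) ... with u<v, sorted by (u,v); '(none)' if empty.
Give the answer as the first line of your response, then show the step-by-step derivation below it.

0-2(w=1) 1-6(w=5) 2-5(w=3) 3-5(w=3) 3-7(w=3) 4-7(w=2) 6-7(w=7)

step 1: add edge 0-2 (w=1); MST = {0-2(w=1)}
step 2: add edge 4-7 (w=2); MST = {0-2(w=1) 4-7(w=2)}
step 3: add edge 2-5 (w=3); MST = {0-2(w=1) 2-5(w=3) 4-7(w=2)}
step 4: add edge 3-5 (w=3); MST = {0-2(w=1) 2-5(w=3) 3-5(w=3) 4-7(w=2)}
step 5: add edge 3-7 (w=3); MST = {0-2(w=1) 2-5(w=3) 3-5(w=3) 3-7(w=3) 4-7(w=2)}
step 6: add edge 1-6 (w=5); MST = {0-2(w=1) 1-6(w=5) 2-5(w=3) 3-5(w=3) 3-7(w=3) 4-7(w=2)}
step 7: add edge 6-7 (w=7); MST = {0-2(w=1) 1-6(w=5) 2-5(w=3) 3-5(w=3) 3-7(w=3) 4-7(w=2) 6-7(w=7)}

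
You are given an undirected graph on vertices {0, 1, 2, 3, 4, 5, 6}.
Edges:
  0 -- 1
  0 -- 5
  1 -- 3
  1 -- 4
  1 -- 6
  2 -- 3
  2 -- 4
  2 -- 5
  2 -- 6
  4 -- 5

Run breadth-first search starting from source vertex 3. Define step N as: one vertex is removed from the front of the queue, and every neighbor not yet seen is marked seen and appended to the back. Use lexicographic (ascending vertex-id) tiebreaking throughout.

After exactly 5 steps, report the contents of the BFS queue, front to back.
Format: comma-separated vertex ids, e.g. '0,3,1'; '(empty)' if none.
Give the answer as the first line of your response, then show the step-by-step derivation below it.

6,5

step 1: dequeue 3; queue=[1,2]; order=3
step 2: dequeue 1; queue=[2,0,4,6]; order=3,1
step 3: dequeue 2; queue=[0,4,6,5]; order=3,1,2
step 4: dequeue 0; queue=[4,6,5]; order=3,1,2,0
step 5: dequeue 4; queue=[6,5]; order=3,1,2,0,4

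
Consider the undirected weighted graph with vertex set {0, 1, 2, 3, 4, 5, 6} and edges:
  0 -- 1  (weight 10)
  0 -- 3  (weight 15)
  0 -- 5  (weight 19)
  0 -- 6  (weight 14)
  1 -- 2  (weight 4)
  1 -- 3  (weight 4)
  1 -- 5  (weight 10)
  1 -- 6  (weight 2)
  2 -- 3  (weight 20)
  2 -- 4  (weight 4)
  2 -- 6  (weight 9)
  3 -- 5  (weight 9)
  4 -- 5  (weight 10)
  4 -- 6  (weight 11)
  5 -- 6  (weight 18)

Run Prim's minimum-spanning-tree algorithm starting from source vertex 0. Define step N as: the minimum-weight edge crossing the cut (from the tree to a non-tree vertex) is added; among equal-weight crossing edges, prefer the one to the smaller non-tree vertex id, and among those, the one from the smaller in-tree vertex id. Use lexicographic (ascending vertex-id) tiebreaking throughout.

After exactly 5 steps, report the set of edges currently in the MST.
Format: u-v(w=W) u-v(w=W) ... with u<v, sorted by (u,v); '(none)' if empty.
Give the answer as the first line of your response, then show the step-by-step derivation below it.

0-1(w=10) 1-2(w=4) 1-3(w=4) 1-6(w=2) 2-4(w=4)

step 1: add edge 0-1 (w=10); MST = {0-1(w=10)}
step 2: add edge 1-6 (w=2); MST = {0-1(w=10) 1-6(w=2)}
step 3: add edge 1-2 (w=4); MST = {0-1(w=10) 1-2(w=4) 1-6(w=2)}
step 4: add edge 1-3 (w=4); MST = {0-1(w=10) 1-2(w=4) 1-3(w=4) 1-6(w=2)}
step 5: add edge 2-4 (w=4); MST = {0-1(w=10) 1-2(w=4) 1-3(w=4) 1-6(w=2) 2-4(w=4)}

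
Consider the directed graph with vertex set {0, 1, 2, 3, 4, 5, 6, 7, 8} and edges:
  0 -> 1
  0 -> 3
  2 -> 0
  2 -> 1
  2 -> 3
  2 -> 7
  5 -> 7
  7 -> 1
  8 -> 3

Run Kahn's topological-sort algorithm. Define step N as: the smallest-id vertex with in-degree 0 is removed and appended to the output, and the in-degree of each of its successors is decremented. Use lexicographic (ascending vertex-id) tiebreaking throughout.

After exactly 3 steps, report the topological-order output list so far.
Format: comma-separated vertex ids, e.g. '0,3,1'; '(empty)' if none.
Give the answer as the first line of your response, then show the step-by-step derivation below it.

2,0,4

step 1: output 2; order=[2]; indeg=(0,2,0,2,0,0,0,1,0)
step 2: output 0; order=[2,0]; indeg=(0,1,0,1,0,0,0,1,0)
step 3: output 4; order=[2,0,4]; indeg=(0,1,0,1,0,0,0,1,0)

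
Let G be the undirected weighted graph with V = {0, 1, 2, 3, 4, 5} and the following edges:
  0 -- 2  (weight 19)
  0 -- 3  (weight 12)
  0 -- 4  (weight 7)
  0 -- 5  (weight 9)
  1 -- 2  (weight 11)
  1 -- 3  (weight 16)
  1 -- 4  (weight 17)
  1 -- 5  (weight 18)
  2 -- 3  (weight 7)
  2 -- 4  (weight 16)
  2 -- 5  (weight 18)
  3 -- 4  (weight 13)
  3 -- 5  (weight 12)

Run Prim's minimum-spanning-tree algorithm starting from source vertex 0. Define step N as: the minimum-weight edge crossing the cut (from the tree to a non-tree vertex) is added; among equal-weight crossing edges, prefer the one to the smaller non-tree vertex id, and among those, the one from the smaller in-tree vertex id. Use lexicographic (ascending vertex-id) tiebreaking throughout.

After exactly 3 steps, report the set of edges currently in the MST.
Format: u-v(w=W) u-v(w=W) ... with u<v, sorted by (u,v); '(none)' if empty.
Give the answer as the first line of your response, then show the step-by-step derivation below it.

0-3(w=12) 0-4(w=7) 0-5(w=9)

step 1: add edge 0-4 (w=7); MST = {0-4(w=7)}
step 2: add edge 0-5 (w=9); MST = {0-4(w=7) 0-5(w=9)}
step 3: add edge 0-3 (w=12); MST = {0-3(w=12) 0-4(w=7) 0-5(w=9)}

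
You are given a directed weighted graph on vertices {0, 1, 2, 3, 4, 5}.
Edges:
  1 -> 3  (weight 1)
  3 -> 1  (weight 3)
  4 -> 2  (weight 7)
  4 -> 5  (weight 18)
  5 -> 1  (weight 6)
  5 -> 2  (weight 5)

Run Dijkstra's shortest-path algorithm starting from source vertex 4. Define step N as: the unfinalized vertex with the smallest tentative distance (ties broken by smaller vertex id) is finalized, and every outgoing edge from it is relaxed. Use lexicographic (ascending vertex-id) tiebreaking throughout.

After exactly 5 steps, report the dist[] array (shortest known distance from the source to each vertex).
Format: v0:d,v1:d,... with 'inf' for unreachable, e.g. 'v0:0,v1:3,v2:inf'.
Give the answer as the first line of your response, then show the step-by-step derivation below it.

v0:inf,v1:24,v2:7,v3:25,v4:0,v5:18

step 1: dist = v0:inf,v1:inf,v2:7,v3:inf,v4:0,v5:18
step 2: dist = v0:inf,v1:inf,v2:7,v3:inf,v4:0,v5:18
step 3: dist = v0:inf,v1:24,v2:7,v3:inf,v4:0,v5:18
step 4: dist = v0:inf,v1:24,v2:7,v3:25,v4:0,v5:18
step 5: dist = v0:inf,v1:24,v2:7,v3:25,v4:0,v5:18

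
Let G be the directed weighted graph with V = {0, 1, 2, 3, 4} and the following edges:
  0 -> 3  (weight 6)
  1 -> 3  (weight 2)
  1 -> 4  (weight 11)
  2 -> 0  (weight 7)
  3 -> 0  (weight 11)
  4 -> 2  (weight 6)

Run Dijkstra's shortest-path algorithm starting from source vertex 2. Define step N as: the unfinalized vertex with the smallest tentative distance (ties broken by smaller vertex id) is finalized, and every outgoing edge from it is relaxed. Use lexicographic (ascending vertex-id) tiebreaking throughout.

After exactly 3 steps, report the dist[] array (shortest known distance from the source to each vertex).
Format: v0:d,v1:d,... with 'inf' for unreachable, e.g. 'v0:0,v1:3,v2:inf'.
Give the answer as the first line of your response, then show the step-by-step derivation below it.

v0:7,v1:inf,v2:0,v3:13,v4:inf

step 1: dist = v0:7,v1:inf,v2:0,v3:inf,v4:inf
step 2: dist = v0:7,v1:inf,v2:0,v3:13,v4:inf
step 3: dist = v0:7,v1:inf,v2:0,v3:13,v4:inf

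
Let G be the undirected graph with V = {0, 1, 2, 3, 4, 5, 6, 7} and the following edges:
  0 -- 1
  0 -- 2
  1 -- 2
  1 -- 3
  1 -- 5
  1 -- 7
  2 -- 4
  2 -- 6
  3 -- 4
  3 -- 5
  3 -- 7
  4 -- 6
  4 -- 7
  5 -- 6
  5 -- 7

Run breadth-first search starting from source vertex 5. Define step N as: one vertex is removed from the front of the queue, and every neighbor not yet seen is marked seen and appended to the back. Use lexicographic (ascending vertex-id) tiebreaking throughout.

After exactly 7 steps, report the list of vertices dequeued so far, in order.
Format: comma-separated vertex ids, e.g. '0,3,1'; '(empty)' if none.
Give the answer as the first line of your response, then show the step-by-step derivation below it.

5,1,3,6,7,0,2

step 1: dequeue 5; queue=[1,3,6,7]; order=5
step 2: dequeue 1; queue=[3,6,7,0,2]; order=5,1
step 3: dequeue 3; queue=[6,7,0,2,4]; order=5,1,3
step 4: dequeue 6; queue=[7,0,2,4]; order=5,1,3,6
step 5: dequeue 7; queue=[0,2,4]; order=5,1,3,6,7
step 6: dequeue 0; queue=[2,4]; order=5,1,3,6,7,0
step 7: dequeue 2; queue=[4]; order=5,1,3,6,7,0,2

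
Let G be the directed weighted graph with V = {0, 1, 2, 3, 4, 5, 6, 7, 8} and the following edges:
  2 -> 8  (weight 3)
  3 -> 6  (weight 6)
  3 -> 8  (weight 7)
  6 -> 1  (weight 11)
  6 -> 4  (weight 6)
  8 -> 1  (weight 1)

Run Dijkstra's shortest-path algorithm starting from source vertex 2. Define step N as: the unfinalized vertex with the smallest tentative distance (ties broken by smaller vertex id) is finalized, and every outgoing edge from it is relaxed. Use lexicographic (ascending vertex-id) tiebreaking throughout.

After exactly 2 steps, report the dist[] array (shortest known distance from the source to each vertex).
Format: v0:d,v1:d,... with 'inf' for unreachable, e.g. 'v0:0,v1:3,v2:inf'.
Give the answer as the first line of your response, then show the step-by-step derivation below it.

v0:inf,v1:4,v2:0,v3:inf,v4:inf,v5:inf,v6:inf,v7:inf,v8:3

step 1: dist = v0:inf,v1:inf,v2:0,v3:inf,v4:inf,v5:inf,v6:inf,v7:inf,v8:3
step 2: dist = v0:inf,v1:4,v2:0,v3:inf,v4:inf,v5:inf,v6:inf,v7:inf,v8:3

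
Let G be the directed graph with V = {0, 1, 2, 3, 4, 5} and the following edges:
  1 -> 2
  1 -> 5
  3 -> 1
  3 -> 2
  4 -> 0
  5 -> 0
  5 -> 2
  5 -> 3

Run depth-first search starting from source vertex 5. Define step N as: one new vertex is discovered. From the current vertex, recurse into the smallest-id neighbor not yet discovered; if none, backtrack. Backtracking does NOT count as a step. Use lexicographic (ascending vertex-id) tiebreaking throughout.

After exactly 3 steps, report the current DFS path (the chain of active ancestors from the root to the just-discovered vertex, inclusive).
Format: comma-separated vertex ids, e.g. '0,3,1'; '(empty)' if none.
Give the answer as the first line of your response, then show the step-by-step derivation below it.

5,2

step 1: discover 5; path=5; order=5
step 2: discover 0; path=5>0; order=5,0
step 3: discover 2; path=5>2; order=5,0,2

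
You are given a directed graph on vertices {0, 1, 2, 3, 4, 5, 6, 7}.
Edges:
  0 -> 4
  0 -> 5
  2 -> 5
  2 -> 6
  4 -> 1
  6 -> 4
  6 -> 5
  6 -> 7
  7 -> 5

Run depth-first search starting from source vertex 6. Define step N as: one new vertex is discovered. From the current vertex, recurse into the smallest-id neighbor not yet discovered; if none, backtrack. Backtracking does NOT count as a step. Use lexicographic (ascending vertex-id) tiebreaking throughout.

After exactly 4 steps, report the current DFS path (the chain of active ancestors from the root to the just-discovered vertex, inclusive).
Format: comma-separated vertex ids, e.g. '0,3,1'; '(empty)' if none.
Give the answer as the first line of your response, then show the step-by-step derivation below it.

6,5

step 1: discover 6; path=6; order=6
step 2: discover 4; path=6>4; order=6,4
step 3: discover 1; path=6>4>1; order=6,4,1
step 4: discover 5; path=6>5; order=6,4,1,5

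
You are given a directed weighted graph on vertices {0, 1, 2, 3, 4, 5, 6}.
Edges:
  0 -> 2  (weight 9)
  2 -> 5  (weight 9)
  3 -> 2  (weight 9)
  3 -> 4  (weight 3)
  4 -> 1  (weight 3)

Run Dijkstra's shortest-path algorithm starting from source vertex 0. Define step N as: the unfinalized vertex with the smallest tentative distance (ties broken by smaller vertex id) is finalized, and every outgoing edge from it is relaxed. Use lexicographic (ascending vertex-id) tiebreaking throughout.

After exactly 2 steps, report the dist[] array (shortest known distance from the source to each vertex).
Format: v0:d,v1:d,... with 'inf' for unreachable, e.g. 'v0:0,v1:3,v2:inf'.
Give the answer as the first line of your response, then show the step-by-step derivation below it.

v0:0,v1:inf,v2:9,v3:inf,v4:inf,v5:18,v6:inf

step 1: dist = v0:0,v1:inf,v2:9,v3:inf,v4:inf,v5:inf,v6:inf
step 2: dist = v0:0,v1:inf,v2:9,v3:inf,v4:inf,v5:18,v6:inf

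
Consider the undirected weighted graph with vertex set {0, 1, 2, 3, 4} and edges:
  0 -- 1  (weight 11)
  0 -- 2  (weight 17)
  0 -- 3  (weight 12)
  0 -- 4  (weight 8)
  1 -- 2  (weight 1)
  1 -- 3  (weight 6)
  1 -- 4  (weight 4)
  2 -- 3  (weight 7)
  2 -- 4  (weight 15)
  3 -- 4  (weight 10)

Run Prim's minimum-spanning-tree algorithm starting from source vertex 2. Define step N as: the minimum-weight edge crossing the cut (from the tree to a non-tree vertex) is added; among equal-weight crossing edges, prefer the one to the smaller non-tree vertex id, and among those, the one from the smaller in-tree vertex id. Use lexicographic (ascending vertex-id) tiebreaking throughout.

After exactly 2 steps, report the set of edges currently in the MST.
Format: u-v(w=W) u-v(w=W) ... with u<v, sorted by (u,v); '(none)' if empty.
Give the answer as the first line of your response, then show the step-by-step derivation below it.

1-2(w=1) 1-4(w=4)

step 1: add edge 1-2 (w=1); MST = {1-2(w=1)}
step 2: add edge 1-4 (w=4); MST = {1-2(w=1) 1-4(w=4)}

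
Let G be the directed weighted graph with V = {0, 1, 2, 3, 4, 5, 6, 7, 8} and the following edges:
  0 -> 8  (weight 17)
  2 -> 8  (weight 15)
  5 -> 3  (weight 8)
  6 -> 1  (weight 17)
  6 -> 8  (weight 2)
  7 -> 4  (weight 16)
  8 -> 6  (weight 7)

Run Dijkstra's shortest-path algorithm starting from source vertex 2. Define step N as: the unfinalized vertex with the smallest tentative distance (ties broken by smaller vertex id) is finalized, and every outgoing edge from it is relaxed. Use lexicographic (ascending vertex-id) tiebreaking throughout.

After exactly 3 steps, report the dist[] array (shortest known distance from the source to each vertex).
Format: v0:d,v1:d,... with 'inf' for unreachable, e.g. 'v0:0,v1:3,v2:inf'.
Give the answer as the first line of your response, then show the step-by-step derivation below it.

v0:inf,v1:39,v2:0,v3:inf,v4:inf,v5:inf,v6:22,v7:inf,v8:15

step 1: dist = v0:inf,v1:inf,v2:0,v3:inf,v4:inf,v5:inf,v6:inf,v7:inf,v8:15
step 2: dist = v0:inf,v1:inf,v2:0,v3:inf,v4:inf,v5:inf,v6:22,v7:inf,v8:15
step 3: dist = v0:inf,v1:39,v2:0,v3:inf,v4:inf,v5:inf,v6:22,v7:inf,v8:15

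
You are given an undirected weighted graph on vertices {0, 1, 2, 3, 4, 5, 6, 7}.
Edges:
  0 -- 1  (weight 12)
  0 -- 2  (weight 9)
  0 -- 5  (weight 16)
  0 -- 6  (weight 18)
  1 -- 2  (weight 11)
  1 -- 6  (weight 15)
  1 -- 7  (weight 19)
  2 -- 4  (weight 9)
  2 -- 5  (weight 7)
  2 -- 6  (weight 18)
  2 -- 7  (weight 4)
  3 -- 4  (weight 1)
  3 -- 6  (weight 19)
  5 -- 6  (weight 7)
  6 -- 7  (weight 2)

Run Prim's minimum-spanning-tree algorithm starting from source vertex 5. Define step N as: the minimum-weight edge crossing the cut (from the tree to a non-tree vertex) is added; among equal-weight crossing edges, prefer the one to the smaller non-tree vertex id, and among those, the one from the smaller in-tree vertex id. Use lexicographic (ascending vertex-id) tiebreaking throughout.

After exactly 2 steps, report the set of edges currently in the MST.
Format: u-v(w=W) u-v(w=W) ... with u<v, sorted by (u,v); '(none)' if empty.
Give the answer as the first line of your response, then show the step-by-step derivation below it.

2-5(w=7) 2-7(w=4)

step 1: add edge 2-5 (w=7); MST = {2-5(w=7)}
step 2: add edge 2-7 (w=4); MST = {2-5(w=7) 2-7(w=4)}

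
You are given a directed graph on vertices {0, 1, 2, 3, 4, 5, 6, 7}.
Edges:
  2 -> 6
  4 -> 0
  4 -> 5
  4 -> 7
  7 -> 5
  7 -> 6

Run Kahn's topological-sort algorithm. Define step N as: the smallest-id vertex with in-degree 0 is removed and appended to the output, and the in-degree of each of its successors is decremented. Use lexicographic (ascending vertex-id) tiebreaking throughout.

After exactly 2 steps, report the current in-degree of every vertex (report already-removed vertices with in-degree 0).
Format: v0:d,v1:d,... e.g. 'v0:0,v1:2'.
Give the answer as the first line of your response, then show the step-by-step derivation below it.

v0:1,v1:0,v2:0,v3:0,v4:0,v5:2,v6:1,v7:1

step 1: output 1; order=[1]; indeg=(1,0,0,0,0,2,2,1)
step 2: output 2; order=[1,2]; indeg=(1,0,0,0,0,2,1,1)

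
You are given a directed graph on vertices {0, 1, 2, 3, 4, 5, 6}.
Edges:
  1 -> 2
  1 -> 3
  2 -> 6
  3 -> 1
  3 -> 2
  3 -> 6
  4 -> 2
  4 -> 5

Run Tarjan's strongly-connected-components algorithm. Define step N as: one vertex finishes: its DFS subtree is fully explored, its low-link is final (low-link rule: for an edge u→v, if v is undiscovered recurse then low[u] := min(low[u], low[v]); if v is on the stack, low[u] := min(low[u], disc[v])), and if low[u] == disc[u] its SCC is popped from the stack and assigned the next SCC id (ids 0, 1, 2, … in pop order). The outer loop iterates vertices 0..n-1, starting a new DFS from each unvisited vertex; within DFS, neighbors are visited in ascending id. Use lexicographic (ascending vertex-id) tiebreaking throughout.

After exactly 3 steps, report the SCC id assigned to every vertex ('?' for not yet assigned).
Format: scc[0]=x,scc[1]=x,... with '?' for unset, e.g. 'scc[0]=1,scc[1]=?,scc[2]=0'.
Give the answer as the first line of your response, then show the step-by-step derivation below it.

scc[0]=0,scc[1]=?,scc[2]=2,scc[3]=?,scc[4]=?,scc[5]=?,scc[6]=1

step 1: low=(low[0]=0,low[1]=?,low[2]=?,low[3]=?,low[4]=?,low[5]=?,low[6]=?); scc=(scc[0]=0,scc[1]=?,scc[2]=?,scc[3]=?,scc[4]=?,scc[5]=?,scc[6]=?)
step 2: low=(low[0]=0,low[1]=1,low[2]=2,low[3]=?,low[4]=?,low[5]=?,low[6]=3); scc=(scc[0]=0,scc[1]=?,scc[2]=?,scc[3]=?,scc[4]=?,scc[5]=?,scc[6]=1)
step 3: low=(low[0]=0,low[1]=1,low[2]=2,low[3]=?,low[4]=?,low[5]=?,low[6]=3); scc=(scc[0]=0,scc[1]=?,scc[2]=2,scc[3]=?,scc[4]=?,scc[5]=?,scc[6]=1)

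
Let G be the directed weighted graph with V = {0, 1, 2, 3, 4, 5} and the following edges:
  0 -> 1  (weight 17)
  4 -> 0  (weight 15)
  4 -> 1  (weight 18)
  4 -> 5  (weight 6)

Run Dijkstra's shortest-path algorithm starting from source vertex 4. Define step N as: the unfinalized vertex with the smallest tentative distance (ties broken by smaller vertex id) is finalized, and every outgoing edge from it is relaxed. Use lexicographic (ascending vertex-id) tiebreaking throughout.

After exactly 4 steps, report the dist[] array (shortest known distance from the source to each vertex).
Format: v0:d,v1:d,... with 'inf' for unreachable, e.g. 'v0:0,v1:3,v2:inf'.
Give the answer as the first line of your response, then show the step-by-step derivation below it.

v0:15,v1:18,v2:inf,v3:inf,v4:0,v5:6

step 1: dist = v0:15,v1:18,v2:inf,v3:inf,v4:0,v5:6
step 2: dist = v0:15,v1:18,v2:inf,v3:inf,v4:0,v5:6
step 3: dist = v0:15,v1:18,v2:inf,v3:inf,v4:0,v5:6
step 4: dist = v0:15,v1:18,v2:inf,v3:inf,v4:0,v5:6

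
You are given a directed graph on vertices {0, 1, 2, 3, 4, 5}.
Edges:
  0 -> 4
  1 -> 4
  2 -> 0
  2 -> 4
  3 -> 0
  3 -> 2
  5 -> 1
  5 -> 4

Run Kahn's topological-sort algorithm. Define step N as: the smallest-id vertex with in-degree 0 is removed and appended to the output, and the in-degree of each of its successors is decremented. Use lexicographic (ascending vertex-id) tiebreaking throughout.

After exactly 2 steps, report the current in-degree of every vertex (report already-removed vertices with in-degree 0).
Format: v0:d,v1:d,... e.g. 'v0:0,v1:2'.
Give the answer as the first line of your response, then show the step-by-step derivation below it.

v0:0,v1:1,v2:0,v3:0,v4:3,v5:0

step 1: output 3; order=[3]; indeg=(1,1,0,0,4,0)
step 2: output 2; order=[3,2]; indeg=(0,1,0,0,3,0)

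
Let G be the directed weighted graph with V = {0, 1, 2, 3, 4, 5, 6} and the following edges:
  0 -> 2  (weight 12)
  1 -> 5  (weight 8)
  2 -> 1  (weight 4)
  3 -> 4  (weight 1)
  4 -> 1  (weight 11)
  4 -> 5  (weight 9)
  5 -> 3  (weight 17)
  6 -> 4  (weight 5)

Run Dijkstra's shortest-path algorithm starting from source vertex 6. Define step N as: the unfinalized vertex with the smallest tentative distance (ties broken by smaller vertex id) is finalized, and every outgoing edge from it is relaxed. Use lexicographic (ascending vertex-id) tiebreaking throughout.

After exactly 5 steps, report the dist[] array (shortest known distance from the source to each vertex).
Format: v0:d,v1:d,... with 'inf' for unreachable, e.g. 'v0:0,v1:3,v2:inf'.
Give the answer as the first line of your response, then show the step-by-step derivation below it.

v0:inf,v1:16,v2:inf,v3:31,v4:5,v5:14,v6:0

step 1: dist = v0:inf,v1:inf,v2:inf,v3:inf,v4:5,v5:inf,v6:0
step 2: dist = v0:inf,v1:16,v2:inf,v3:inf,v4:5,v5:14,v6:0
step 3: dist = v0:inf,v1:16,v2:inf,v3:31,v4:5,v5:14,v6:0
step 4: dist = v0:inf,v1:16,v2:inf,v3:31,v4:5,v5:14,v6:0
step 5: dist = v0:inf,v1:16,v2:inf,v3:31,v4:5,v5:14,v6:0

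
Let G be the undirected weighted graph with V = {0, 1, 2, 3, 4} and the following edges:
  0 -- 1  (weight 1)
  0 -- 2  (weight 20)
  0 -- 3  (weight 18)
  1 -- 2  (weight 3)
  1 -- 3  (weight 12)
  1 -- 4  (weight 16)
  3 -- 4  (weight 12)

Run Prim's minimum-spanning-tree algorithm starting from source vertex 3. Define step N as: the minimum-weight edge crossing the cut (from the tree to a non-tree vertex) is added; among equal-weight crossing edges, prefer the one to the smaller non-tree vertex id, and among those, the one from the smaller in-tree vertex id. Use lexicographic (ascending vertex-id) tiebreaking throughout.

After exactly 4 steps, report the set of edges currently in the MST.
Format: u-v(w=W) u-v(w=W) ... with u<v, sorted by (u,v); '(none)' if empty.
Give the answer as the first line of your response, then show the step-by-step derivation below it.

0-1(w=1) 1-2(w=3) 1-3(w=12) 3-4(w=12)

step 1: add edge 1-3 (w=12); MST = {1-3(w=12)}
step 2: add edge 0-1 (w=1); MST = {0-1(w=1) 1-3(w=12)}
step 3: add edge 1-2 (w=3); MST = {0-1(w=1) 1-2(w=3) 1-3(w=12)}
step 4: add edge 3-4 (w=12); MST = {0-1(w=1) 1-2(w=3) 1-3(w=12) 3-4(w=12)}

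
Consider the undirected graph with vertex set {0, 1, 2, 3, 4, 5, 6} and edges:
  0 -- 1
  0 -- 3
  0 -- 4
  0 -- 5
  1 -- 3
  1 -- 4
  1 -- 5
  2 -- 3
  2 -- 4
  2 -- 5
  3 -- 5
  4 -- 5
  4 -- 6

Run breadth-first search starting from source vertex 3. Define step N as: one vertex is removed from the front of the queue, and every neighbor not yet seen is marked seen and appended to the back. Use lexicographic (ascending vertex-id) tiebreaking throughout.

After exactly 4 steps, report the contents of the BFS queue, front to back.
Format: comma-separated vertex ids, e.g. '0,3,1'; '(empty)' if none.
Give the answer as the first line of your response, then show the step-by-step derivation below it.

5,4

step 1: dequeue 3; queue=[0,1,2,5]; order=3
step 2: dequeue 0; queue=[1,2,5,4]; order=3,0
step 3: dequeue 1; queue=[2,5,4]; order=3,0,1
step 4: dequeue 2; queue=[5,4]; order=3,0,1,2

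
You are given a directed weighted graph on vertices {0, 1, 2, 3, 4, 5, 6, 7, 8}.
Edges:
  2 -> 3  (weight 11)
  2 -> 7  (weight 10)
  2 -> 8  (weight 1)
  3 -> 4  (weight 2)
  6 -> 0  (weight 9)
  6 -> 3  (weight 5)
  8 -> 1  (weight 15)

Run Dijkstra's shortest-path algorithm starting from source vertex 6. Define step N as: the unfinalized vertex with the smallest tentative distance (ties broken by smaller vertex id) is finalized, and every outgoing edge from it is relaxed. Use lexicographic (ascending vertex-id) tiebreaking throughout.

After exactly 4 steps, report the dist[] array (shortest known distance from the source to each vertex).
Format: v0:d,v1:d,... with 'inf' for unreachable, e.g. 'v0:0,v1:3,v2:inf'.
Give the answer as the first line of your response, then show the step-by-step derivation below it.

v0:9,v1:inf,v2:inf,v3:5,v4:7,v5:inf,v6:0,v7:inf,v8:inf

step 1: dist = v0:9,v1:inf,v2:inf,v3:5,v4:inf,v5:inf,v6:0,v7:inf,v8:inf
step 2: dist = v0:9,v1:inf,v2:inf,v3:5,v4:7,v5:inf,v6:0,v7:inf,v8:inf
step 3: dist = v0:9,v1:inf,v2:inf,v3:5,v4:7,v5:inf,v6:0,v7:inf,v8:inf
step 4: dist = v0:9,v1:inf,v2:inf,v3:5,v4:7,v5:inf,v6:0,v7:inf,v8:inf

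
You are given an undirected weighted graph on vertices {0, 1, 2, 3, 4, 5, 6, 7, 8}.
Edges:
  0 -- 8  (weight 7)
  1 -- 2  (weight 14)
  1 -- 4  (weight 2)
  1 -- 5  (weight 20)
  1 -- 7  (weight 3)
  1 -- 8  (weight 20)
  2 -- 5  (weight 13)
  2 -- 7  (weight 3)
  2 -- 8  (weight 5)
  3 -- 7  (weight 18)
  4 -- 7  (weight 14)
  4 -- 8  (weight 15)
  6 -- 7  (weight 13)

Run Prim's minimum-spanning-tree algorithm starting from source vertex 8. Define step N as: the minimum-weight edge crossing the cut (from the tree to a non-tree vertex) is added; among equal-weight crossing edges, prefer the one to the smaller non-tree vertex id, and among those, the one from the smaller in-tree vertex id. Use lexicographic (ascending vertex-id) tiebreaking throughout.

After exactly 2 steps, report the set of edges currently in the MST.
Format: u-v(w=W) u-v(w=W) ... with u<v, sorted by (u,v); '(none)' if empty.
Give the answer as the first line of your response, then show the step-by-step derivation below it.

2-7(w=3) 2-8(w=5)

step 1: add edge 2-8 (w=5); MST = {2-8(w=5)}
step 2: add edge 2-7 (w=3); MST = {2-7(w=3) 2-8(w=5)}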